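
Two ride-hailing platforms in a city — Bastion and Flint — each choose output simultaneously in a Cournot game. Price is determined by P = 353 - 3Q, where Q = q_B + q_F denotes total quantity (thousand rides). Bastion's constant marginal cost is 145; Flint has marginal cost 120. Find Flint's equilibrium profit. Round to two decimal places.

Bastion's profit: π_B = (353 - 3Q)q_B - (145q_B). Setting ∂π_B/∂q_B = 0: 208 - 6q_B - 3(q_F) = 0.
Flint's profit: π_F = (353 - 3Q)q_F - (120q_F). Setting ∂π_F/∂q_F = 0: 233 - 6q_F - 3(q_B) = 0.
Best responses: q_B = (208 - 3q_F)/6, q_F = (233 - 3q_B)/6.
Solving the pair: q_B = 61/3, q_F = 86/3.
Price P = 353 - 3·49 = 206.
Flint's profit: (206 - 120)·(86/3) = 2465.3333.

2465.33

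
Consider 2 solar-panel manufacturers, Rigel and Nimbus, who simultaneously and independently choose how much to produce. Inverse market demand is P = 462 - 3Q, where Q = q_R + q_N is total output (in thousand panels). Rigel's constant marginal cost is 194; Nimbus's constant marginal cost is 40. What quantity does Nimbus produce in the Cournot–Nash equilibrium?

Rigel's profit: π_R = (462 - 3Q)q_R - (194q_R). Setting ∂π_R/∂q_R = 0: 268 - 6q_R - 3(q_N) = 0.
Nimbus's profit: π_N = (462 - 3Q)q_N - (40q_N). Setting ∂π_N/∂q_N = 0: 422 - 6q_N - 3(q_R) = 0.
Best responses: q_R = (268 - 3q_N)/6, q_N = (422 - 3q_R)/6.
Substituting one into the other gives q_R = 38/3 and q_N = 64.

64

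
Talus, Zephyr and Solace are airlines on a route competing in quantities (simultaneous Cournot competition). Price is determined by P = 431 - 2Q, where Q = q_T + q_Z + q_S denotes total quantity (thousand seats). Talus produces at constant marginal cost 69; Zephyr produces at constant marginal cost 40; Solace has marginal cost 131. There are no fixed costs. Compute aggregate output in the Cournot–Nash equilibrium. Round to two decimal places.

Talus's profit: π_T = (431 - 2Q)q_T - (69q_T). Setting ∂π_T/∂q_T = 0: 362 - 4q_T - 2(q_Z + q_S) = 0.
Zephyr's profit: π_Z = (431 - 2Q)q_Z - (40q_Z). Setting ∂π_Z/∂q_Z = 0: 391 - 4q_Z - 2(q_T + q_S) = 0.
Solace's first-order condition: 300 - 4q_S - 2(q_T + q_Z) = 0.
Summing all 3 equations gives 1053 − 8Q = 0, hence Q = 1053/8.
Back-substituting: q_T = (362 − 1053/4)/2 = 395/8, q_Z = (391 − 1053/4)/2 = 511/8, q_S = (300 − 1053/4)/2 = 147/8.
Total output Q = 395/8 + 511/8 + 147/8 = 1053/8.

131.63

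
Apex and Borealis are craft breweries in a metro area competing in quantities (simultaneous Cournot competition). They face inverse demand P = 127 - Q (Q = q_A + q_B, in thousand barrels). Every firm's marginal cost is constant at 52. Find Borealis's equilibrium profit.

625

A representative firm's profit is π_i = q_i(127 - Q) - 52q_i.
First-order condition (treating rivals' output as given): 75 - 2q_i - q_j = 0.
With identical firms every q_j equals q_i, so q_j = q_i and 75 = 3q_i, giving q_i = 25.
Price P = 127 - 50 = 77.
Borealis's profit: (77 - 52)·25 = 625.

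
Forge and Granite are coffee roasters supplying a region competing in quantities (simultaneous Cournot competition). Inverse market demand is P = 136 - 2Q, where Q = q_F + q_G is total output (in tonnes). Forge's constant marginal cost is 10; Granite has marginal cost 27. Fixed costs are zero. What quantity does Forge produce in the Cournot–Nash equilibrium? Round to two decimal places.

23.83

Forge's profit: π_F = (136 - 2Q)q_F - (10q_F). Setting ∂π_F/∂q_F = 0: 126 - 4q_F - 2(q_G) = 0.
Granite's first-order condition: 109 - 4q_G - 2(q_F) = 0.
Best responses: q_F = (126 - 2q_G)/4, q_G = (109 - 2q_F)/4.
Solving the pair: q_F = 143/6, q_G = 46/3.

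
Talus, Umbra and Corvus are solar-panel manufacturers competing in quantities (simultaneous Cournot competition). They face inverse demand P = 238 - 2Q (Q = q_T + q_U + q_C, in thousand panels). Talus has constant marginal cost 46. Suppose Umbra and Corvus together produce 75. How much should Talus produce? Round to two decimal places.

With rivals' combined output fixed at 75, Talus's profit is π_T = (238 - 2·75 - 2q_T)q_T - (46q_T) = (88 - 2q_T)q_T - (46q_T).
∂π_T/∂q_T = 42 - 4q_T = 0, so q_T = 21/2.

10.50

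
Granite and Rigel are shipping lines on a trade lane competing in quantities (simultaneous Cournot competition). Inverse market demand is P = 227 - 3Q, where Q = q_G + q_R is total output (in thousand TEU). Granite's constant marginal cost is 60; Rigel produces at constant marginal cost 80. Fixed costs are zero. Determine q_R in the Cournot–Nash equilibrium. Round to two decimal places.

14.11

Granite's profit: π_G = (227 - 3Q)q_G - (60q_G). Setting ∂π_G/∂q_G = 0: 167 - 6q_G - 3(q_R) = 0.
Rigel's first-order condition: 147 - 6q_R - 3(q_G) = 0.
So q_G = (167 - 3q_R)/6 and q_R = (147 - 3q_G)/6.
Solving the pair: q_G = 187/9, q_R = 127/9.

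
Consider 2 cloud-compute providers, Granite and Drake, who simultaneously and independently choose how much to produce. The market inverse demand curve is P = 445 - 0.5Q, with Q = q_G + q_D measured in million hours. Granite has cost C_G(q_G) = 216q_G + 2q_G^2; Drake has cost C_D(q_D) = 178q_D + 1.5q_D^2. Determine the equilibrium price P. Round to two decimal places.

394.29

Granite's profit: π_G = (445 - 0.5Q)q_G - (216q_G + 2q_G²). Setting ∂π_G/∂q_G = 0: 229 - 5q_G - (1/2)(q_D) = 0.
Drake's first-order condition: 267 - 4q_D - (1/2)(q_G) = 0.
Best responses: q_G = (229 - (1/2)q_D)/5, q_D = (267 - (1/2)q_G)/4.
Solving the pair: q_G = 39.6203, q_D = 61.7975.
Total output Q = 101.4177, so price P = 445 - (1/2)·101.4177 = 394.2911.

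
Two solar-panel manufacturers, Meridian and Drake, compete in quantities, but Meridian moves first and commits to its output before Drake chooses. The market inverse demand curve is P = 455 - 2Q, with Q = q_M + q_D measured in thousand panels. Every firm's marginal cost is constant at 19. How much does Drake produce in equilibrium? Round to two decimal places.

Solve by backward induction. Given q_M, the follower Drake maximises π_D = (455 - 2q_M - 2q_D)q_D - 19q_D.
∂π_D/∂q_D = 436 - 2q_M - 4q_D = 0 gives the reaction function q_D = (436 - 2q_M)/4.
The leader anticipates this reaction. Substituting into P = 455 - 2Q gives P = 237 - q_M, so π_M = (237 - q_M)q_M - 19q_M.
Maximising: ∂π_M/∂q_M = 218 - 2q_M = 0, giving q_M = 109.
Then q_D = (436 - 2·109)/4 = 109/2.

54.50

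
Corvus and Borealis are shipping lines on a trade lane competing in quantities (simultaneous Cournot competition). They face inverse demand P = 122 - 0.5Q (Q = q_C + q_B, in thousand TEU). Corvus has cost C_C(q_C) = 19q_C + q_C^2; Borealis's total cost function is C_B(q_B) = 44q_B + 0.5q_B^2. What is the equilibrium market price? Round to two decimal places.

91.61

Corvus's profit: π_C = (122 - 0.5Q)q_C - (19q_C + q_C²). Setting ∂π_C/∂q_C = 0: 103 - 3q_C - (1/2)(q_B) = 0.
Borealis's profit: π_B = (122 - 0.5Q)q_B - (44q_B + (1/2)q_B²). Setting ∂π_B/∂q_B = 0: 78 - 2q_B - (1/2)(q_C) = 0.
Rearranging gives the reaction functions q_C = (103 - (1/2)q_B)/3 and q_B = (78 - (1/2)q_C)/2.
Substituting one into the other gives q_C = 668/23 and q_B = 730/23.
Total output Q = 1398/23, so price P = 122 - (1/2)·(1398/23) = 91.6087.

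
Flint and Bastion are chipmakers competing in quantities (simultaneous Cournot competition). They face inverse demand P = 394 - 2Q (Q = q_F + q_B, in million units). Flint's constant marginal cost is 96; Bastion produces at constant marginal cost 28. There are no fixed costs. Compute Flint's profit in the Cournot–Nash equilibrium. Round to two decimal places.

2938.89

Flint's profit: π_F = (394 - 2Q)q_F - (96q_F). Setting ∂π_F/∂q_F = 0: 298 - 4q_F - 2(q_B) = 0.
Bastion's first-order condition: 366 - 4q_B - 2(q_F) = 0.
Rearranging gives the reaction functions q_F = (298 - 2q_B)/4 and q_B = (366 - 2q_F)/4.
Solving the pair: q_F = 115/3, q_B = 217/3.
Price P = 394 - 2·(332/3) = 518/3.
Flint's profit: (518/3 - 96)·(115/3) = 2938.8889.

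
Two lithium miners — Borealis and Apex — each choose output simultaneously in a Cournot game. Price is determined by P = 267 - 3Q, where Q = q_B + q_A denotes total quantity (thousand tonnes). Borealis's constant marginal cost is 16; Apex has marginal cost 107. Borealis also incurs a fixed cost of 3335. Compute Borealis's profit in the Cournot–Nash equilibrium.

997

Borealis's profit: π_B = (267 - 3Q)q_B - (16q_B). Setting ∂π_B/∂q_B = 0: 251 - 6q_B - 3(q_A) = 0.
Apex's profit: π_A = (267 - 3Q)q_A - (107q_A). Setting ∂π_A/∂q_A = 0: 160 - 6q_A - 3(q_B) = 0.
So q_B = (251 - 3q_A)/6 and q_A = (160 - 3q_B)/6.
Solving the pair: q_B = 38, q_A = 23/3.
Price P = 267 - 3·(137/3) = 130.
Borealis's profit: (130 - 16)·38 - 3335 = 997.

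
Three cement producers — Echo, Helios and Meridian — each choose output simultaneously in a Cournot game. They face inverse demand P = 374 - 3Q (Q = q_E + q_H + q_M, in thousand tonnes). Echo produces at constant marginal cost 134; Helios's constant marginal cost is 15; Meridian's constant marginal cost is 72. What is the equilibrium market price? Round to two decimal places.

Echo's profit: π_E = (374 - 3Q)q_E - (134q_E). Setting ∂π_E/∂q_E = 0: 240 - 6q_E - 3(q_H + q_M) = 0.
Helios's first-order condition: 359 - 6q_H - 3(q_E + q_M) = 0.
Meridian's first-order condition: 302 - 6q_M - 3(q_E + q_H) = 0.
Adding the 3 conditions: 901 − 6Q − 6Q = 0, i.e. Q = 901/12.
Back-substituting: q_E = (240 − 901/4)/3 = 59/12, q_H = (359 − 901/4)/3 = 535/12, q_M = (302 − 901/4)/3 = 307/12.
Total output Q = 901/12, so price P = 374 - 3·(901/12) = 595/4.

148.75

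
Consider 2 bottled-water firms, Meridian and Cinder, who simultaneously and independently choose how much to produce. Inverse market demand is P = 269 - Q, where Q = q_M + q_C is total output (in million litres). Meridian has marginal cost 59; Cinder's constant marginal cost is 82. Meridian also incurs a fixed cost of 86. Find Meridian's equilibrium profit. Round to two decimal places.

Meridian's profit: π_M = (269 - Q)q_M - (59q_M). Setting ∂π_M/∂q_M = 0: 210 - 2q_M - (q_C) = 0.
Cinder's profit: π_C = (269 - Q)q_C - (82q_C). Setting ∂π_C/∂q_C = 0: 187 - 2q_C - (q_M) = 0.
Best responses: q_M = (210 - q_C)/2, q_C = (187 - q_M)/2.
Substituting one into the other gives q_M = 233/3 and q_C = 164/3.
Price P = 269 - 397/3 = 410/3.
Meridian's profit: (410/3 - 59)·(233/3) - 86 = 5946.1111.

5946.11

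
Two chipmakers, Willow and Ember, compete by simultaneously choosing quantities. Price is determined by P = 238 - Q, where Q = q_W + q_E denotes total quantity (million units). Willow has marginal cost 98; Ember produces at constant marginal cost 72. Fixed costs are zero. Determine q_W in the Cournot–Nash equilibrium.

38

Willow's profit: π_W = (238 - Q)q_W - (98q_W). Setting ∂π_W/∂q_W = 0: 140 - 2q_W - (q_E) = 0.
Ember's profit: π_E = (238 - Q)q_E - (72q_E). Setting ∂π_E/∂q_E = 0: 166 - 2q_E - (q_W) = 0.
Best responses: q_W = (140 - q_E)/2, q_E = (166 - q_W)/2.
Substituting one into the other gives q_W = 38 and q_E = 64.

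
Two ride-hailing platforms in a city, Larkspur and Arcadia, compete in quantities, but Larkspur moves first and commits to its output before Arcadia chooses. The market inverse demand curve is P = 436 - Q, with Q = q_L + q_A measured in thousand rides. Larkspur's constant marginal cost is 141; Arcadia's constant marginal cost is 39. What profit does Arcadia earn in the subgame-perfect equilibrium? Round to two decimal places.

The follower Arcadia best-responds to any q_L: π_A = (436 - Q)q_A - 39q_A.
Setting the follower's marginal profit to zero, 397 - q_L - 2q_A = 0, i.e. q_A = (397 - q_L)/2.
The leader anticipates this reaction. Substituting into P = 436 - Q gives P = 475/2 - (1/2)q_L, so π_L = (475/2 - (1/2)q_L)q_L - 141q_L.
Maximising: ∂π_L/∂q_L = 193/2 - q_L = 0, giving q_L = 193/2.
Then q_A = (397 - 193/2)/2 = 601/4.
Price P = 436 - 987/4 = 757/4.
Arcadia's profit: (757/4 - 39)·(601/4) = 22575.0625.

22575.06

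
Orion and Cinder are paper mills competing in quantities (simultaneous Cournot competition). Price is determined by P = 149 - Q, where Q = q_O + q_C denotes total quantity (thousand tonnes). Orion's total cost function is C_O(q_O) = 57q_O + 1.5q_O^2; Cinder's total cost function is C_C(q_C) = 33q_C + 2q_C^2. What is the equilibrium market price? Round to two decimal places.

Orion's profit: π_O = (149 - Q)q_O - (57q_O + (3/2)q_O²). Setting ∂π_O/∂q_O = 0: 92 - 5q_O - (q_C) = 0.
Cinder's profit: π_C = (149 - Q)q_C - (33q_C + 2q_C²). Setting ∂π_C/∂q_C = 0: 116 - 6q_C - (q_O) = 0.
Best responses: q_O = (92 - q_C)/5, q_C = (116 - q_O)/6.
Substituting one into the other gives q_O = 436/29 and q_C = 488/29.
Total output Q = 924/29, so price P = 149 - 924/29 = 117.1379.

117.14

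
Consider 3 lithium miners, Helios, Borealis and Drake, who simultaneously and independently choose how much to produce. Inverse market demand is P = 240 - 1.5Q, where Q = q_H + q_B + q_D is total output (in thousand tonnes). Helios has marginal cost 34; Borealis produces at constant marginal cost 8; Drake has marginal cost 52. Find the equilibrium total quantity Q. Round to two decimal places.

Helios's profit: π_H = (240 - 1.5Q)q_H - (34q_H). Setting ∂π_H/∂q_H = 0: 206 - 3q_H - (3/2)(q_B + q_D) = 0.
Borealis's first-order condition: 232 - 3q_B - (3/2)(q_H + q_D) = 0.
Drake's profit: π_D = (240 - 1.5Q)q_D - (52q_D). Setting ∂π_D/∂q_D = 0: 188 - 3q_D - (3/2)(q_H + q_B) = 0.
Adding the 3 first-order conditions: 626 − 6Q = 0, so Q = 313/3.
Back-substituting: q_H = (206 − 313/2)/(3/2) = 33, q_B = (232 − 313/2)/(3/2) = 151/3, q_D = (188 − 313/2)/(3/2) = 21.
Total output Q = 33 + 151/3 + 21 = 313/3.

104.33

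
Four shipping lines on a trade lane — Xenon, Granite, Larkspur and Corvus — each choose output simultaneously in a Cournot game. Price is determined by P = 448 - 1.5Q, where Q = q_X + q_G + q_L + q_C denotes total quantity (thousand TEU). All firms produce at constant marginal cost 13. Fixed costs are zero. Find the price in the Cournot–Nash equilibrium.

A representative firm's profit is π_i = q_i(448 - 1.5Q) - 13q_i.
First-order condition (treating rivals' output as given): 435 - 3q_i - (3/2)·Σ_{j≠i} q_j = 0.
With identical firms every q_j equals q_i, so Σ_{j≠i} q_j = 3q_i and 435 = (15/2)q_i, giving q_i = 58.
Total output Q = 232, so price P = 448 - (3/2)·232 = 100.

100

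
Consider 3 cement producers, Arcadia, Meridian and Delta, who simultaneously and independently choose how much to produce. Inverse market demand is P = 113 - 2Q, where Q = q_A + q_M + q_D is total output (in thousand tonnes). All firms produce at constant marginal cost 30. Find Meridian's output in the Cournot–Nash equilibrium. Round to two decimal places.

10.38

A representative firm's profit is π_i = q_i(113 - 2Q) - 30q_i.
First-order condition (treating rivals' output as given): 83 - 4q_i - 2·Σ_{j≠i} q_j = 0.
With identical firms every q_j equals q_i, so Σ_{j≠i} q_j = 2q_i and 83 = 8q_i, giving q_i = 83/8.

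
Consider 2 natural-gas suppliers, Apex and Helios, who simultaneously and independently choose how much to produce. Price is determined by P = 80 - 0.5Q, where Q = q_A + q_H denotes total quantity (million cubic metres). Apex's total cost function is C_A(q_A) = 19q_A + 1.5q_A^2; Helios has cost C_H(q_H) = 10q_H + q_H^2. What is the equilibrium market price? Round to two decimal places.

63.09

Apex's profit: π_A = (80 - 0.5Q)q_A - (19q_A + (3/2)q_A²). Setting ∂π_A/∂q_A = 0: 61 - 4q_A - (1/2)(q_H) = 0.
Helios's first-order condition: 70 - 3q_H - (1/2)(q_A) = 0.
Best responses: q_A = (61 - (1/2)q_H)/4, q_H = (70 - (1/2)q_A)/3.
Substituting one into the other gives q_A = 592/47 and q_H = 998/47.
Total output Q = 1590/47, so price P = 80 - (1/2)·(1590/47) = 63.0851.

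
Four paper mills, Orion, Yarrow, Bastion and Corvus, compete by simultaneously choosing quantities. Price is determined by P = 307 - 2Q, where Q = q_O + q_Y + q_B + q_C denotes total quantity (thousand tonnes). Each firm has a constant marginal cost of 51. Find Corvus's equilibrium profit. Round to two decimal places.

A representative firm's profit is π_i = q_i(307 - 2Q) - 51q_i.
Setting ∂π_i/∂q_i = 0 with rivals' quantities fixed: 256 - 4q_i - 2·Σ_{j≠i} q_j = 0.
With identical firms every q_j equals q_i, so Σ_{j≠i} q_j = 3q_i and 256 = 10q_i, giving q_i = 128/5.
Price P = 307 - 2·(512/5) = 511/5.
Corvus's profit: (511/5 - 51)·(128/5) = 1310.7200.

1310.72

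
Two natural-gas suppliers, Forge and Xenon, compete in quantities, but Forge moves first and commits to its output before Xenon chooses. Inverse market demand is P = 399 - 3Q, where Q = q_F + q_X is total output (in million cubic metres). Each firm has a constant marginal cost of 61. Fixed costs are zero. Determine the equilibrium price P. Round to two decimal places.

Solve by backward induction. Given q_F, the follower Xenon maximises π_X = (399 - 3q_F - 3q_X)q_X - 61q_X.
∂π_X/∂q_X = 338 - 3q_F - 6q_X = 0 gives the reaction function q_X = (338 - 3q_F)/6.
Forge substitutes q_X(q_F) into its own profit: π_F = q_F(399 - 3q_F - (338 - 3q_F)/2) - 61q_F = (230 - (3/2)q_F)q_F - 61q_F.
Maximising: ∂π_F/∂q_F = 169 - 3q_F = 0, giving q_F = 169/3.
Then q_X = (338 - 3·(169/3))/6 = 169/6.
Total output Q = 169/2, so price P = 399 - 3·(169/2) = 291/2.

145.50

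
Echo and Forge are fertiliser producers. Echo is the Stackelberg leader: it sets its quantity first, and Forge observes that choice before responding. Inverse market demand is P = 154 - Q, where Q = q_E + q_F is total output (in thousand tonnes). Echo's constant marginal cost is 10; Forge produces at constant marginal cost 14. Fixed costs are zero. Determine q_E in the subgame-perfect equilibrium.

74

Solve by backward induction. Given q_E, the follower Forge maximises π_F = (154 - q_E - q_F)q_F - 14q_F.
Follower FOC: 140 - q_E - 2q_F = 0, so q_F(q_E) = (140 - q_E)/2.
Echo substitutes q_F(q_E) into its own profit: π_E = q_E(154 - q_E - (140 - q_E)/2) - 10q_E = (84 - (1/2)q_E)q_E - 10q_E.
The leader's first-order condition 74 - q_E = 0 yields q_E = 74.
Then q_F = (140 - 74)/2 = 33.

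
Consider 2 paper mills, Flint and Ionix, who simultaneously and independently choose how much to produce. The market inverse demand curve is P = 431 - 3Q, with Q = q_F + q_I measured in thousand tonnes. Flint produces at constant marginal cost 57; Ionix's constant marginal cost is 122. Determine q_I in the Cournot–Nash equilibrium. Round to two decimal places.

Flint's profit: π_F = (431 - 3Q)q_F - (57q_F). Setting ∂π_F/∂q_F = 0: 374 - 6q_F - 3(q_I) = 0.
Ionix's profit: π_I = (431 - 3Q)q_I - (122q_I). Setting ∂π_I/∂q_I = 0: 309 - 6q_I - 3(q_F) = 0.
Best responses: q_F = (374 - 3q_I)/6, q_I = (309 - 3q_F)/6.
Solving the pair: q_F = 439/9, q_I = 244/9.

27.11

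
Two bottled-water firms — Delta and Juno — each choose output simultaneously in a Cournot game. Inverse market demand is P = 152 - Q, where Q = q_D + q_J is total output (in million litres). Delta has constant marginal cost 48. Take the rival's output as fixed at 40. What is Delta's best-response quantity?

32

With the rival's output fixed at 40, Delta's profit is π_D = (152 - 40 - q_D)q_D - (48q_D) = (112 - q_D)q_D - (48q_D).
∂π_D/∂q_D = 64 - 2q_D = 0, so q_D = 32.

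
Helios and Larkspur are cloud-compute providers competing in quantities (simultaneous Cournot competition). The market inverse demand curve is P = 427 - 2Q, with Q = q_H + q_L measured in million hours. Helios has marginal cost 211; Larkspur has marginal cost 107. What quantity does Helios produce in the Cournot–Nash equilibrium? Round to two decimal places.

18.67

Helios's profit: π_H = (427 - 2Q)q_H - (211q_H). Setting ∂π_H/∂q_H = 0: 216 - 4q_H - 2(q_L) = 0.
Larkspur's first-order condition: 320 - 4q_L - 2(q_H) = 0.
Rearranging gives the reaction functions q_H = (216 - 2q_L)/4 and q_L = (320 - 2q_H)/4.
Solving the pair: q_H = 56/3, q_L = 212/3.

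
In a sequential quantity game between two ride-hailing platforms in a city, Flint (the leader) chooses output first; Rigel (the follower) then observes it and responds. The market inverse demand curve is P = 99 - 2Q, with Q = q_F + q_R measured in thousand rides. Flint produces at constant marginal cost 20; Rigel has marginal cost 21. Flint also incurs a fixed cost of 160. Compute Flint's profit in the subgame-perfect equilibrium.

Solve by backward induction. Given q_F, the follower Rigel maximises π_R = (99 - 2q_F - 2q_R)q_R - 21q_R.
Follower FOC: 78 - 2q_F - 4q_R = 0, so q_R(q_F) = (78 - 2q_F)/4.
The leader anticipates this reaction. Substituting into P = 99 - 2Q gives P = 60 - q_F, so π_F = (60 - q_F)q_F - 20q_F.
Maximising: ∂π_F/∂q_F = 40 - 2q_F = 0, giving q_F = 20.
Then q_R = (78 - 2·20)/4 = 19/2.
Price P = 99 - 2·(59/2) = 40.
Flint's profit: (40 - 20)·20 - 160 = 240.

240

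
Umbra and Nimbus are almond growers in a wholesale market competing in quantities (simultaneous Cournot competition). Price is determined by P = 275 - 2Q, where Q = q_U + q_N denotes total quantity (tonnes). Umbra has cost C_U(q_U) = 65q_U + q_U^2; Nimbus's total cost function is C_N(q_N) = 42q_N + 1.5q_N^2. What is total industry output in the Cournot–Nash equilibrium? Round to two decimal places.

Umbra's profit: π_U = (275 - 2Q)q_U - (65q_U + q_U²). Setting ∂π_U/∂q_U = 0: 210 - 6q_U - 2(q_N) = 0.
Nimbus's profit: π_N = (275 - 2Q)q_N - (42q_N + (3/2)q_N²). Setting ∂π_N/∂q_N = 0: 233 - 7q_N - 2(q_U) = 0.
Best responses: q_U = (210 - 2q_N)/6, q_N = (233 - 2q_U)/7.
Substituting one into the other gives q_U = 502/19 and q_N = 489/19.
Total output Q = 502/19 + 489/19 = 991/19.

52.16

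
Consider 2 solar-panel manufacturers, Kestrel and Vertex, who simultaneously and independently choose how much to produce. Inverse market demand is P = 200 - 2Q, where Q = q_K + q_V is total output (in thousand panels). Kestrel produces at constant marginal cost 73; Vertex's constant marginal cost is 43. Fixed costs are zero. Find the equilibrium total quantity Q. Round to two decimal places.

47.33

Kestrel's profit: π_K = (200 - 2Q)q_K - (73q_K). Setting ∂π_K/∂q_K = 0: 127 - 4q_K - 2(q_V) = 0.
Vertex's first-order condition: 157 - 4q_V - 2(q_K) = 0.
Rearranging gives the reaction functions q_K = (127 - 2q_V)/4 and q_V = (157 - 2q_K)/4.
Solving the pair: q_K = 97/6, q_V = 187/6.
Total output Q = 97/6 + 187/6 = 142/3.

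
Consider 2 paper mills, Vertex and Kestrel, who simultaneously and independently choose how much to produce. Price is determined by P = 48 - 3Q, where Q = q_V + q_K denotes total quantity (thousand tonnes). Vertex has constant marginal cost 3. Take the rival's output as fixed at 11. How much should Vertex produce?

2

With the rival's output fixed at 11, Vertex's profit is π_V = (48 - 3·11 - 3q_V)q_V - (3q_V) = (15 - 3q_V)q_V - (3q_V).
∂π_V/∂q_V = 12 - 6q_V = 0, so q_V = 2.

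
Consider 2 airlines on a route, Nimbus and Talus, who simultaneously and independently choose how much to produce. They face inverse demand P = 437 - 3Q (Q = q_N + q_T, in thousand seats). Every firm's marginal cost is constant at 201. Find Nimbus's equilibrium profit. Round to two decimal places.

2062.81

A representative firm's profit is π_i = q_i(437 - 3Q) - 201q_i.
First-order condition (treating rivals' output as given): 236 - 6q_i - 3q_j = 0.
By symmetry each firm produces the same amount; substituting q_j = q_i yields q_i = 236/9.
Price P = 437 - 3·(472/9) = 839/3.
Nimbus's profit: (839/3 - 201)·(236/9) = 2062.8148.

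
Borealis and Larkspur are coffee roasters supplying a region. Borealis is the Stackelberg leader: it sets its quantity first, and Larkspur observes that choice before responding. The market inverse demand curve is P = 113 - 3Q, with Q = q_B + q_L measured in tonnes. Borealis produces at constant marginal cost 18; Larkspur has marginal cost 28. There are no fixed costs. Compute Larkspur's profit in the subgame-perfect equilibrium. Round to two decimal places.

88.02

The follower Larkspur best-responds to any q_B: π_L = (113 - 3Q)q_L - 28q_L.
Follower FOC: 85 - 3q_B - 6q_L = 0, so q_L(q_B) = (85 - 3q_B)/6.
The leader anticipates this reaction. Substituting into P = 113 - 3Q gives P = 141/2 - (3/2)q_B, so π_B = (141/2 - (3/2)q_B)q_B - 18q_B.
Leader FOC: 105/2 - 3q_B = 0, so q_B = 35/2.
Then q_L = (85 - 3·(35/2))/6 = 65/12.
Price P = 113 - 3·(275/12) = 177/4.
Larkspur's profit: (177/4 - 28)·(65/12) = 88.0208.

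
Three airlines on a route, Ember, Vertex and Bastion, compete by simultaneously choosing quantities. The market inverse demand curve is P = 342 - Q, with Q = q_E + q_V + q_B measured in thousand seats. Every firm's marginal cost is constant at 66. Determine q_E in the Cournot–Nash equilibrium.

Each firm earns π_i = (342 - Q)q_i - 66q_i.
First-order condition (treating rivals' output as given): 276 - 2q_i - Σ_{j≠i} q_j = 0.
By symmetry each firm produces the same amount; substituting Σ_{j≠i} q_j = 2q_i yields q_i = 276/4 = 69.

69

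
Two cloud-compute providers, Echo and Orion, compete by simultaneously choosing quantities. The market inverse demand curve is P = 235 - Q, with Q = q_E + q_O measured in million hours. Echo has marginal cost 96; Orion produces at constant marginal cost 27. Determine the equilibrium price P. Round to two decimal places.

Echo's profit: π_E = (235 - Q)q_E - (96q_E). Setting ∂π_E/∂q_E = 0: 139 - 2q_E - (q_O) = 0.
Orion's first-order condition: 208 - 2q_O - (q_E) = 0.
Best responses: q_E = (139 - q_O)/2, q_O = (208 - q_E)/2.
Solving the pair: q_E = 70/3, q_O = 277/3.
Total output Q = 347/3, so price P = 235 - 347/3 = 358/3.

119.33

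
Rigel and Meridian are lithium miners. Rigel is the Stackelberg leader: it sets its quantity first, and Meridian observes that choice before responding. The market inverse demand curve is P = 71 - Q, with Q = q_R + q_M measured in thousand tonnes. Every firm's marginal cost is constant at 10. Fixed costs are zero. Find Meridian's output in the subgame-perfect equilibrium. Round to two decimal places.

Solve by backward induction. Given q_R, the follower Meridian maximises π_M = (71 - q_R - q_M)q_M - 10q_M.
Follower FOC: 61 - q_R - 2q_M = 0, so q_M(q_R) = (61 - q_R)/2.
The leader anticipates this reaction. Substituting into P = 71 - Q gives P = 81/2 - (1/2)q_R, so π_R = (81/2 - (1/2)q_R)q_R - 10q_R.
Maximising: ∂π_R/∂q_R = 61/2 - q_R = 0, giving q_R = 61/2.
Then q_M = (61 - 61/2)/2 = 61/4.

15.25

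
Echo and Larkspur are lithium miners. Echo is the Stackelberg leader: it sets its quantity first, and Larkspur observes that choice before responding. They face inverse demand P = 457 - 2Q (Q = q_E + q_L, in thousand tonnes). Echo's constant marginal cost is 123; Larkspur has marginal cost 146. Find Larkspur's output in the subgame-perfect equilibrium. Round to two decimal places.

33.13

Solve by backward induction. Given q_E, the follower Larkspur maximises π_L = (457 - 2q_E - 2q_L)q_L - 146q_L.
∂π_L/∂q_L = 311 - 2q_E - 4q_L = 0 gives the reaction function q_L = (311 - 2q_E)/4.
Echo substitutes q_L(q_E) into its own profit: π_E = q_E(457 - 2q_E - (311 - 2q_E)/2) - 123q_E = (603/2 - q_E)q_E - 123q_E.
The leader's first-order condition 357/2 - 2q_E = 0 yields q_E = 357/4.
Then q_L = (311 - 2·(357/4))/4 = 265/8.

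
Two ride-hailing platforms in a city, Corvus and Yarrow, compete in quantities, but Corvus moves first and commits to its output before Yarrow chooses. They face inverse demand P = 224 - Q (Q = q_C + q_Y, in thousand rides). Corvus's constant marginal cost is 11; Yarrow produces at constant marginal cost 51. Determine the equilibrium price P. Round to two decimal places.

74.25

The follower Yarrow best-responds to any q_C: π_Y = (224 - Q)q_Y - 51q_Y.
∂π_Y/∂q_Y = 173 - q_C - 2q_Y = 0 gives the reaction function q_Y = (173 - q_C)/2.
The leader anticipates this reaction. Substituting into P = 224 - Q gives P = 275/2 - (1/2)q_C, so π_C = (275/2 - (1/2)q_C)q_C - 11q_C.
The leader's first-order condition 253/2 - q_C = 0 yields q_C = 253/2.
Then q_Y = (173 - 253/2)/2 = 93/4.
Total output Q = 599/4, so price P = 224 - 599/4 = 297/4.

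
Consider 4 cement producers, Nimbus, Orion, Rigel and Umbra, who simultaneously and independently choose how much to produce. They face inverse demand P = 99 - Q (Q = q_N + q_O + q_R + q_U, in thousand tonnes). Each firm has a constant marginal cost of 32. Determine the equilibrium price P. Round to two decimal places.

45.40

A representative firm's profit is π_i = q_i(99 - Q) - 32q_i.
Setting ∂π_i/∂q_i = 0 with rivals' quantities fixed: 67 - 2q_i - Σ_{j≠i} q_j = 0.
With identical firms every q_j equals q_i, so Σ_{j≠i} q_j = 3q_i and 67 = 5q_i, giving q_i = 67/5.
Total output Q = 268/5, so price P = 99 - 268/5 = 227/5.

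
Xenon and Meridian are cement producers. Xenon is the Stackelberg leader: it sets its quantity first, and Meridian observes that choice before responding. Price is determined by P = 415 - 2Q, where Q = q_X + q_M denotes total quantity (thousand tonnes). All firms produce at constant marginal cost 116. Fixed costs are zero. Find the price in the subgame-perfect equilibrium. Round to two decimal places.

The follower Meridian best-responds to any q_X: π_M = (415 - 2Q)q_M - 116q_M.
Setting the follower's marginal profit to zero, 299 - 2q_X - 4q_M = 0, i.e. q_M = (299 - 2q_X)/4.
The leader anticipates this reaction. Substituting into P = 415 - 2Q gives P = 531/2 - q_X, so π_X = (531/2 - q_X)q_X - 116q_X.
Leader FOC: 299/2 - 2q_X = 0, so q_X = 299/4.
Then q_M = (299 - 2·(299/4))/4 = 299/8.
Total output Q = 897/8, so price P = 415 - 2·(897/8) = 763/4.

190.75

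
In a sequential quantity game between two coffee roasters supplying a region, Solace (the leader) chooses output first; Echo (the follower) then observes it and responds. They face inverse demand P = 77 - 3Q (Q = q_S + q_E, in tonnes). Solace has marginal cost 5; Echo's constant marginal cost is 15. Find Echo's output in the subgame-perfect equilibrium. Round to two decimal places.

Solve by backward induction. Given q_S, the follower Echo maximises π_E = (77 - 3q_S - 3q_E)q_E - 15q_E.
Setting the follower's marginal profit to zero, 62 - 3q_S - 6q_E = 0, i.e. q_E = (62 - 3q_S)/6.
The leader anticipates this reaction. Substituting into P = 77 - 3Q gives P = 46 - (3/2)q_S, so π_S = (46 - (3/2)q_S)q_S - 5q_S.
Maximising: ∂π_S/∂q_S = 41 - 3q_S = 0, giving q_S = 41/3.
Then q_E = (62 - 3·(41/3))/6 = 7/2.

3.50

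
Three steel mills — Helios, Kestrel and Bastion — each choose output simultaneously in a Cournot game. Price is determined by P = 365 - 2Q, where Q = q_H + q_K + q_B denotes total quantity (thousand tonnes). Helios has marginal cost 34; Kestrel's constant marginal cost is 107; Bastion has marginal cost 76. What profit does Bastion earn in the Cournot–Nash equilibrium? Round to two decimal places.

2415.13

Helios's profit: π_H = (365 - 2Q)q_H - (34q_H). Setting ∂π_H/∂q_H = 0: 331 - 4q_H - 2(q_K + q_B) = 0.
Kestrel's profit: π_K = (365 - 2Q)q_K - (107q_K). Setting ∂π_K/∂q_K = 0: 258 - 4q_K - 2(q_H + q_B) = 0.
Bastion's profit: π_B = (365 - 2Q)q_B - (76q_B). Setting ∂π_B/∂q_B = 0: 289 - 4q_B - 2(q_H + q_K) = 0.
Adding the 3 first-order conditions: 878 − 8Q = 0, so Q = 439/4.
Back-substituting: q_H = (331 − 439/2)/2 = 223/4, q_K = (258 − 439/2)/2 = 77/4, q_B = (289 − 439/2)/2 = 139/4.
Price P = 365 - 2·(439/4) = 291/2.
Bastion's profit: (291/2 - 76)·(139/4) = 2415.1250.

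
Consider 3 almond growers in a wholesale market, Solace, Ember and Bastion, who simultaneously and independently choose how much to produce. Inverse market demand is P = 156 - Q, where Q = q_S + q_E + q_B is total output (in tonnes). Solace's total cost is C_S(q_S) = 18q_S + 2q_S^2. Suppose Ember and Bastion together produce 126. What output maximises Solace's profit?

With rivals' combined output fixed at 126, Solace's profit is π_S = (156 - 126 - q_S)q_S - (18q_S + 2q_S²) = (30 - q_S)q_S - (18q_S + 2q_S²).
∂π_S/∂q_S = 12 - 6q_S = 0, so q_S = 2.

2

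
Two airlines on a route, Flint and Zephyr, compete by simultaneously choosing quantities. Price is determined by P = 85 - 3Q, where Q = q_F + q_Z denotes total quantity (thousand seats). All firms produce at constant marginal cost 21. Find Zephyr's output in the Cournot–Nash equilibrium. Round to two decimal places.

7.11

A representative firm's profit is π_i = q_i(85 - 3Q) - 21q_i.
First-order condition (treating rivals' output as given): 64 - 6q_i - 3q_j = 0.
By symmetry each firm produces the same amount; substituting q_j = q_i yields q_i = 64/9.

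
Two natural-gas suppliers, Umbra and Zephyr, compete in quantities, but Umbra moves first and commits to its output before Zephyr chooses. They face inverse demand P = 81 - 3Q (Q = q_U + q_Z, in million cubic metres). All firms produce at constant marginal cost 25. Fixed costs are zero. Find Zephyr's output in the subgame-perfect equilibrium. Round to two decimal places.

Solve by backward induction. Given q_U, the follower Zephyr maximises π_Z = (81 - 3q_U - 3q_Z)q_Z - 25q_Z.
Setting the follower's marginal profit to zero, 56 - 3q_U - 6q_Z = 0, i.e. q_Z = (56 - 3q_U)/6.
The leader anticipates this reaction. Substituting into P = 81 - 3Q gives P = 53 - (3/2)q_U, so π_U = (53 - (3/2)q_U)q_U - 25q_U.
Leader FOC: 28 - 3q_U = 0, so q_U = 28/3.
Then q_Z = (56 - 3·(28/3))/6 = 14/3.

4.67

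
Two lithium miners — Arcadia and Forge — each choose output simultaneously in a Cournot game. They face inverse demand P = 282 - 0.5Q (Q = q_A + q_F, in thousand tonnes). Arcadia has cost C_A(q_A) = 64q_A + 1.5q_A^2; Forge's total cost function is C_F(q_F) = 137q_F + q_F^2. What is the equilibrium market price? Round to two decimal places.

Arcadia's profit: π_A = (282 - 0.5Q)q_A - (64q_A + (3/2)q_A²). Setting ∂π_A/∂q_A = 0: 218 - 4q_A - (1/2)(q_F) = 0.
Forge's profit: π_F = (282 - 0.5Q)q_F - (137q_F + q_F²). Setting ∂π_F/∂q_F = 0: 145 - 3q_F - (1/2)(q_A) = 0.
So q_A = (218 - (1/2)q_F)/4 and q_F = (145 - (1/2)q_A)/3.
Substituting one into the other gives q_A = 49.4894 and q_F = 1884/47.
Total output Q = 89.5745, so price P = 282 - (1/2)·89.5745 = 237.2128.

237.21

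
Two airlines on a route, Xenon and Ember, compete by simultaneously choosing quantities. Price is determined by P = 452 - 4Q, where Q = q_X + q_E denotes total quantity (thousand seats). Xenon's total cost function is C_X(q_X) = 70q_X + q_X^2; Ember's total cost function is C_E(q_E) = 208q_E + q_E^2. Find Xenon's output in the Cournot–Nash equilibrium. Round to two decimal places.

Xenon's profit: π_X = (452 - 4Q)q_X - (70q_X + q_X²). Setting ∂π_X/∂q_X = 0: 382 - 10q_X - 4(q_E) = 0.
Ember's first-order condition: 244 - 10q_E - 4(q_X) = 0.
Best responses: q_X = (382 - 4q_E)/10, q_E = (244 - 4q_X)/10.
Substituting one into the other gives q_X = 237/7 and q_E = 76/7.

33.86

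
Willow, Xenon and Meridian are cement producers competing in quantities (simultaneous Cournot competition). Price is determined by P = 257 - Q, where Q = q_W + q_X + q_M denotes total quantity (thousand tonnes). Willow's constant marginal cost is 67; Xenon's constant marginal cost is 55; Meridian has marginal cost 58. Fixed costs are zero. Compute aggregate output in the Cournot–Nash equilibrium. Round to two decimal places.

Willow's profit: π_W = (257 - Q)q_W - (67q_W). Setting ∂π_W/∂q_W = 0: 190 - 2q_W - (q_X + q_M) = 0.
Xenon's profit: π_X = (257 - Q)q_X - (55q_X). Setting ∂π_X/∂q_X = 0: 202 - 2q_X - (q_W + q_M) = 0.
Meridian's profit: π_M = (257 - Q)q_M - (58q_M). Setting ∂π_M/∂q_M = 0: 199 - 2q_M - (q_W + q_X) = 0.
Summing all 3 equations gives 591 − 4Q = 0, hence Q = 591/4.
Back-substituting: q_W = (190 − 591/4) = 169/4, q_X = (202 − 591/4) = 217/4, q_M = (199 − 591/4) = 205/4.
Total output Q = 169/4 + 217/4 + 205/4 = 591/4.

147.75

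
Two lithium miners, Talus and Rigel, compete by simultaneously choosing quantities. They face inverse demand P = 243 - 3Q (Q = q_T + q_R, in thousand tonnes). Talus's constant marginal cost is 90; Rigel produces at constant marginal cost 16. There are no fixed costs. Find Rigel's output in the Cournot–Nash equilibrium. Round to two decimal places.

33.44

Talus's profit: π_T = (243 - 3Q)q_T - (90q_T). Setting ∂π_T/∂q_T = 0: 153 - 6q_T - 3(q_R) = 0.
Rigel's profit: π_R = (243 - 3Q)q_R - (16q_R). Setting ∂π_R/∂q_R = 0: 227 - 6q_R - 3(q_T) = 0.
Best responses: q_T = (153 - 3q_R)/6, q_R = (227 - 3q_T)/6.
Substituting one into the other gives q_T = 79/9 and q_R = 301/9.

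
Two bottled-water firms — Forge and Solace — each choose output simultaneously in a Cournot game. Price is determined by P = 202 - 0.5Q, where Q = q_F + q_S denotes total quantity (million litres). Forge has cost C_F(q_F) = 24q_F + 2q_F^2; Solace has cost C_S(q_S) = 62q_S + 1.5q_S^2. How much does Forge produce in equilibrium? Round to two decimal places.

32.51

Forge's profit: π_F = (202 - 0.5Q)q_F - (24q_F + 2q_F²). Setting ∂π_F/∂q_F = 0: 178 - 5q_F - (1/2)(q_S) = 0.
Solace's first-order condition: 140 - 4q_S - (1/2)(q_F) = 0.
So q_F = (178 - (1/2)q_S)/5 and q_S = (140 - (1/2)q_F)/4.
Substituting one into the other gives q_F = 32.5063 and q_S = 30.9367.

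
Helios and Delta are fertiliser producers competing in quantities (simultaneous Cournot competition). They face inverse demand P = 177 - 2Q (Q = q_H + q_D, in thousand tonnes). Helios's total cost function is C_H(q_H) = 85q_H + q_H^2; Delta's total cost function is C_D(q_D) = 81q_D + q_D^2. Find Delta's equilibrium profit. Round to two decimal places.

Helios's profit: π_H = (177 - 2Q)q_H - (85q_H + q_H²). Setting ∂π_H/∂q_H = 0: 92 - 6q_H - 2(q_D) = 0.
Delta's profit: π_D = (177 - 2Q)q_D - (81q_D + q_D²). Setting ∂π_D/∂q_D = 0: 96 - 6q_D - 2(q_H) = 0.
Rearranging gives the reaction functions q_H = (92 - 2q_D)/6 and q_D = (96 - 2q_H)/6.
Substituting one into the other gives q_H = 45/4 and q_D = 49/4.
Price P = 177 - 2·(47/2) = 130.
Delta's profit: 130·(49/4) - 81·(49/4) - (49/4)² = 450.1875.

450.19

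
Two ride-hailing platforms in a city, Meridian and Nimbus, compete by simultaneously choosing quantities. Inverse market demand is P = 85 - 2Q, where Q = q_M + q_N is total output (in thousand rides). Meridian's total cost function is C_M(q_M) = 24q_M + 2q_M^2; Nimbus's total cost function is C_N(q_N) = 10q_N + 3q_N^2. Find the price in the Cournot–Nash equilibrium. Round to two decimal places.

60.32

Meridian's profit: π_M = (85 - 2Q)q_M - (24q_M + 2q_M²). Setting ∂π_M/∂q_M = 0: 61 - 8q_M - 2(q_N) = 0.
Nimbus's profit: π_N = (85 - 2Q)q_N - (10q_N + 3q_N²). Setting ∂π_N/∂q_N = 0: 75 - 10q_N - 2(q_M) = 0.
So q_M = (61 - 2q_N)/8 and q_N = (75 - 2q_M)/10.
Substituting one into the other gives q_M = 115/19 and q_N = 239/38.
Total output Q = 469/38, so price P = 85 - 2·(469/38) = 1146/19.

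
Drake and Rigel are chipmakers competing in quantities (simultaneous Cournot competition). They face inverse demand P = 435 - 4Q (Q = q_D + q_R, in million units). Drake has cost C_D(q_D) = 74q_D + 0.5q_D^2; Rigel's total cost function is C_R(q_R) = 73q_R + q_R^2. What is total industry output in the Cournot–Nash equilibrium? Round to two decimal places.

Drake's profit: π_D = (435 - 4Q)q_D - (74q_D + (1/2)q_D²). Setting ∂π_D/∂q_D = 0: 361 - 9q_D - 4(q_R) = 0.
Rigel's profit: π_R = (435 - 4Q)q_R - (73q_R + q_R²). Setting ∂π_R/∂q_R = 0: 362 - 10q_R - 4(q_D) = 0.
So q_D = (361 - 4q_R)/9 and q_R = (362 - 4q_D)/10.
Solving the pair: q_D = 1081/37, q_R = 907/37.
Total output Q = 1081/37 + 907/37 = 1988/37.

53.73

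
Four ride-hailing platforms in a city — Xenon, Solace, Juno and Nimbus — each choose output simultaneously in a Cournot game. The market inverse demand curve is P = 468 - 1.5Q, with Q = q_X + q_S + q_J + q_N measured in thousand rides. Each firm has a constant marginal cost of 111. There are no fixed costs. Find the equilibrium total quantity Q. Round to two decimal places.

190.40

Each firm earns π_i = (468 - 1.5Q)q_i - 111q_i.
First-order condition (treating rivals' output as given): 357 - 3q_i - (3/2)·Σ_{j≠i} q_j = 0.
By symmetry each firm produces the same amount; substituting Σ_{j≠i} q_j = 3q_i yields q_i = 357/(15/2) = 238/5.
Total output Q = 238/5 + 238/5 + 238/5 + 238/5 = 952/5.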